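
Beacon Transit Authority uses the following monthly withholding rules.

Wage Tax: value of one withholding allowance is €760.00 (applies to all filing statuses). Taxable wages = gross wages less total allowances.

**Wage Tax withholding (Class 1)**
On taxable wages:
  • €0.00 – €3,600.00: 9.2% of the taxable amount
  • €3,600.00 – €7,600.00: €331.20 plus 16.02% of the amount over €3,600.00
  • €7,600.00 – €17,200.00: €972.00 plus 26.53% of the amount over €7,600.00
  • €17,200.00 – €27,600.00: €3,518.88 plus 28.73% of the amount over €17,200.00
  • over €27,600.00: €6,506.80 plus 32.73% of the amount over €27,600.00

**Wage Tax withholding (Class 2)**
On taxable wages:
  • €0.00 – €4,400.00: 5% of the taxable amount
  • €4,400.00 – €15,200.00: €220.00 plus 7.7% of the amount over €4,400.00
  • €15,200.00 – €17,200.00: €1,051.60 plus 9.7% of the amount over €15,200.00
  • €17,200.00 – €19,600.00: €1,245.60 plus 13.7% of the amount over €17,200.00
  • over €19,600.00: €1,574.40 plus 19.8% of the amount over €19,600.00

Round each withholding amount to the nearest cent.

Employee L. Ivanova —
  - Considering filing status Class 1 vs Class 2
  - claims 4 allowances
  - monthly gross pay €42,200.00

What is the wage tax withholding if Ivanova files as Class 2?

€5,447.28

Wage Tax (Class 2): taxable = €42,200.00 − 4×€760.00 = €39,160.00
  €1,574.40 + 19.8% × (€39,160.00 − €19,600.00) = €1,574.40 + 19.8% × €19,560.00 = €5,447.28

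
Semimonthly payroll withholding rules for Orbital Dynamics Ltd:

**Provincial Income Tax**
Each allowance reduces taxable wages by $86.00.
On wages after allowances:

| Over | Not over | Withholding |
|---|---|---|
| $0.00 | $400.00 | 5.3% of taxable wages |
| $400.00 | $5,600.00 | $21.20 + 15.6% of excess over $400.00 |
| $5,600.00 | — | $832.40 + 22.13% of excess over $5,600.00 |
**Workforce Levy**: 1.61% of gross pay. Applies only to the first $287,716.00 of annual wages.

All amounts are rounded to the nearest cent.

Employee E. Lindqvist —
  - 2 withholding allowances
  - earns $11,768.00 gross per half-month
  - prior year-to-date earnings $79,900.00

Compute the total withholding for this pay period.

Provincial Income Tax: taxable = $11,768.00 − 2×$86.00 = $11,596.00
  $832.40 + 22.13% × ($11,596.00 − $5,600.00) = $832.40 + 22.13% × $5,996.00 = $2,159.31
Workforce Levy: 1.61% × $11,768.00 = $189.46
Total: $2,159.31 + $189.46 = $2,348.77

$2,348.77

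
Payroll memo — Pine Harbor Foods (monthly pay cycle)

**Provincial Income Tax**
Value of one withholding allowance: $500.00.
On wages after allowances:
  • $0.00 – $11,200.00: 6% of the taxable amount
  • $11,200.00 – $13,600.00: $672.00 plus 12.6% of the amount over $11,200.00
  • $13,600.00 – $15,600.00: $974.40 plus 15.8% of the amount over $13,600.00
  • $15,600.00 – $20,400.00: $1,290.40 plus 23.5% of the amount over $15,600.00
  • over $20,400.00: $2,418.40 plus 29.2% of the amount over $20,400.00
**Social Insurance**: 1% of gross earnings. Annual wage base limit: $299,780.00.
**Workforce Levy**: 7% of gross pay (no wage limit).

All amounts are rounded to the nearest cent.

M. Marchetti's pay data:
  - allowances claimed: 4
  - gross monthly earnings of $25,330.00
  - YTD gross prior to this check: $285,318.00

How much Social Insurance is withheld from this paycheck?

$144.62

Social Insurance: cap $299,780.00 − YTD $285,318.00 = $14,462.00 subject; 1% × $14,462.00 = $144.62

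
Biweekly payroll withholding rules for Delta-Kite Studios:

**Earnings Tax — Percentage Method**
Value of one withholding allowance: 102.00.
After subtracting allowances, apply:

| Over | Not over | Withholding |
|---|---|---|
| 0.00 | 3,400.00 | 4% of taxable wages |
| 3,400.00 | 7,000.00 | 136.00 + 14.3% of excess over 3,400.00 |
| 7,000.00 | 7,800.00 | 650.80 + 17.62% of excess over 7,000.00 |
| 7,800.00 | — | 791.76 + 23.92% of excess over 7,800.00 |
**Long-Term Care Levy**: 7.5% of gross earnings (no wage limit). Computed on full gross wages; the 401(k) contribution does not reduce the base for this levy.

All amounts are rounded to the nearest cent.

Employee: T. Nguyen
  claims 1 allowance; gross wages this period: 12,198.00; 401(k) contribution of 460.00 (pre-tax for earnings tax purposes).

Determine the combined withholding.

2,624.18

Earnings Tax: taxable = 12,198.00 − 460.00 − 1×102.00 = 11,636.00
  791.76 + 23.92% × (11,636.00 − 7,800.00) = 791.76 + 23.92% × 3,836.00 = 1,709.33
Long-Term Care Levy: 7.5% × 12,198.00 = 914.85
Total: 1,709.33 + 914.85 = 2,624.18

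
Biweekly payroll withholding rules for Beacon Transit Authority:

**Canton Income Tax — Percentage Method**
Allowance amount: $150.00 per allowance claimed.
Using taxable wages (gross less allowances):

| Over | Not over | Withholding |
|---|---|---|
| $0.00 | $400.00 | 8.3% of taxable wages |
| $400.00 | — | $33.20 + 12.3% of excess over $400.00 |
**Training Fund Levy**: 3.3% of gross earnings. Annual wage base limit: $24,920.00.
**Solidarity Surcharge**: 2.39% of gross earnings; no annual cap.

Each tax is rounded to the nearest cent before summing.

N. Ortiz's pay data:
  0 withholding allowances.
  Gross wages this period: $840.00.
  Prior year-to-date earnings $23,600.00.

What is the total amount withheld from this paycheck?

$135.12

Canton Income Tax: taxable = $840.00
  $33.20 + 12.3% × ($840.00 − $400.00) = $33.20 + 12.3% × $440.00 = $87.32
Training Fund Levy: 3.3% × $840.00 = $27.72
Solidarity Surcharge: 2.39% × $840.00 = $20.08
Total: $87.32 + $27.72 + $20.08 = $135.12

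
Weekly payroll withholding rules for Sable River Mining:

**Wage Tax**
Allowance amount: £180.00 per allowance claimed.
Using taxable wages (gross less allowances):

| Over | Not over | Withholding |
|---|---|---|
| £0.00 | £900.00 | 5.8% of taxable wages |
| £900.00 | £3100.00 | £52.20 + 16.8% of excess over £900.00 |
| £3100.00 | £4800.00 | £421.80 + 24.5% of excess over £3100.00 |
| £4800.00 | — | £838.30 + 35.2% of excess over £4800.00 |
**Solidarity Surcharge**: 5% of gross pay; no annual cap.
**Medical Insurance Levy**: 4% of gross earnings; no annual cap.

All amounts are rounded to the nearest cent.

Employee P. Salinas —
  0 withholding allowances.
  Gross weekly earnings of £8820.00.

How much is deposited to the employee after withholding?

£5772.86

Wage Tax: taxable = £8820.00
  £838.30 + 35.2% × (£8820.00 − £4800.00) = £838.30 + 35.2% × £4020.00 = £2253.34
Solidarity Surcharge: 5% × £8820.00 = £441.00
Medical Insurance Levy: 4% × £8820.00 = £352.80
Total withheld: £2253.34 + £441.00 + £352.80 = £3047.14
Net pay: £8820.00 − £3047.14 = £5772.86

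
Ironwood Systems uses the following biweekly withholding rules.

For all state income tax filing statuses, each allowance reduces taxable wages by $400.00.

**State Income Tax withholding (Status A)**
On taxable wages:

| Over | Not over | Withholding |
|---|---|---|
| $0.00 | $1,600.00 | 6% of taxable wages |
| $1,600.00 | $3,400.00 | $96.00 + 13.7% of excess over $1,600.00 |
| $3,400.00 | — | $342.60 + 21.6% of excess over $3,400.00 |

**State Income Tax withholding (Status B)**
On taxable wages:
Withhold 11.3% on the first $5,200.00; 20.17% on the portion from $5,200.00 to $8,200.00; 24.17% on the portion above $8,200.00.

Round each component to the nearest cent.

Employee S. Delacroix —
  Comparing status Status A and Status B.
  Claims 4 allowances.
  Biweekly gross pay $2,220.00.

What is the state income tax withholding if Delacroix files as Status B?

State Income Tax (Status B): taxable = $2,220.00 − 4×$400.00 = $620.00
  11.3% × $620.00 = $70.06

$70.06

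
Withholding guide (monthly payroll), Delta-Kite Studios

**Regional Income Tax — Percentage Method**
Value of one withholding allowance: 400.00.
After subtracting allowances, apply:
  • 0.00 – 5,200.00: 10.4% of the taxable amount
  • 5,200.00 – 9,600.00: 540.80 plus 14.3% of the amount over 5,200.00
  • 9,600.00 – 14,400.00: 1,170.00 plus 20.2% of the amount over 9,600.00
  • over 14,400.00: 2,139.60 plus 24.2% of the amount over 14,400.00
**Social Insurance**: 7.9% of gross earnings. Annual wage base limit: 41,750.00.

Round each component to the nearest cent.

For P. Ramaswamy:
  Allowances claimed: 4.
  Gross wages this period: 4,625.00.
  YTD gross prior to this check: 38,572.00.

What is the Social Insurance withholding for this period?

251.06

Social Insurance: cap 41,750.00 − YTD 38,572.00 = 3,178.00 subject; 7.9% × 3,178.00 = 251.06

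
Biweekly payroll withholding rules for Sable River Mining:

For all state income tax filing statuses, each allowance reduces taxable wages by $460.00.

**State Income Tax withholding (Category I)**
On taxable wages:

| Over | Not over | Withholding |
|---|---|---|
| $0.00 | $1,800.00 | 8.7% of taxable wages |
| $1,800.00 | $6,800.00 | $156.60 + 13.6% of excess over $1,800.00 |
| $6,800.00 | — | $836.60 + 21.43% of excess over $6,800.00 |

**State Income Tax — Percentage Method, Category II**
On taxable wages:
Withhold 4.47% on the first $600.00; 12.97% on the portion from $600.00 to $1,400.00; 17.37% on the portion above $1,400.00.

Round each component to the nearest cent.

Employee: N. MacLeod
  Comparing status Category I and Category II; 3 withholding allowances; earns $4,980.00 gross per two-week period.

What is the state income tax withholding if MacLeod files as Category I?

$401.40

State Income Tax (Category I): taxable = $4,980.00 − 3×$460.00 = $3,600.00
  $156.60 + 13.6% × ($3,600.00 − $1,800.00) = $156.60 + 13.6% × $1,800.00 = $401.40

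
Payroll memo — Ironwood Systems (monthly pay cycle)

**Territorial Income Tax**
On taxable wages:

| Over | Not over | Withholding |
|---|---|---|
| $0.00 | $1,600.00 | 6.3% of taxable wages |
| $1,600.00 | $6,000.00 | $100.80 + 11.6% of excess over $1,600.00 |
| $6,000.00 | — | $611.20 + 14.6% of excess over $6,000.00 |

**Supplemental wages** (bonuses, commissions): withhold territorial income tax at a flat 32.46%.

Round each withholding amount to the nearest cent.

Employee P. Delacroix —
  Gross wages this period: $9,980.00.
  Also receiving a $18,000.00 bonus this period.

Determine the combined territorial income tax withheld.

Territorial Income Tax: taxable = $9,980.00
  $611.20 + 14.6% × ($9,980.00 − $6,000.00) = $611.20 + 14.6% × $3,980.00 = $1,192.28
Supplemental (32.46% flat on bonus): 32.46% × $18,000.00 = $5,842.80
Total territorial income tax: $1,192.28 + $5,842.80 = $7,035.08

$7,035.08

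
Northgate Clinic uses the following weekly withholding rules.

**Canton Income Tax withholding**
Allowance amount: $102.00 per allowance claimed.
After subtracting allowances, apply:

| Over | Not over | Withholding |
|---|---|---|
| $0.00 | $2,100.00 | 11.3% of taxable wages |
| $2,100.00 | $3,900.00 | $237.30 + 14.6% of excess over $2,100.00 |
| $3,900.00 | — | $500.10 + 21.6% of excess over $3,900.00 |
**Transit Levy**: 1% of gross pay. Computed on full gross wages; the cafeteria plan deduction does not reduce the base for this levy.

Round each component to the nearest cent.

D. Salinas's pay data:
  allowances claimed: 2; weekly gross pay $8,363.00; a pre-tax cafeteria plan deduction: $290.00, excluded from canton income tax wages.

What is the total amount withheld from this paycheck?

Canton Income Tax: taxable = $8,363.00 − $290.00 − 2×$102.00 = $7,869.00
  $500.10 + 21.6% × ($7,869.00 − $3,900.00) = $500.10 + 21.6% × $3,969.00 = $1,357.40
Transit Levy: 1% × $8,363.00 = $83.63
Total: $1,357.40 + $83.63 = $1,441.03

$1,441.03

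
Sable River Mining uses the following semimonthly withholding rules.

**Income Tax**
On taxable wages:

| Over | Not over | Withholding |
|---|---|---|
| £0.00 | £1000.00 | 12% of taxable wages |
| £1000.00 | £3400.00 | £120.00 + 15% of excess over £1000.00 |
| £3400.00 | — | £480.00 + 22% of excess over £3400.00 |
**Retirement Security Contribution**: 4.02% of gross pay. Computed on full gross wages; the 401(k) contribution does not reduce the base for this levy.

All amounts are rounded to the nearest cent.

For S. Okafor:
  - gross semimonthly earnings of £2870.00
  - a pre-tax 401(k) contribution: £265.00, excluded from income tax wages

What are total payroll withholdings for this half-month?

£476.12

Income Tax: taxable = £2870.00 − £265.00 = £2605.00
  £120.00 + 15% × (£2605.00 − £1000.00) = £120.00 + 15% × £1605.00 = £360.75
Retirement Security Contribution: 4.02% × £2870.00 = £115.37
Total: £360.75 + £115.37 = £476.12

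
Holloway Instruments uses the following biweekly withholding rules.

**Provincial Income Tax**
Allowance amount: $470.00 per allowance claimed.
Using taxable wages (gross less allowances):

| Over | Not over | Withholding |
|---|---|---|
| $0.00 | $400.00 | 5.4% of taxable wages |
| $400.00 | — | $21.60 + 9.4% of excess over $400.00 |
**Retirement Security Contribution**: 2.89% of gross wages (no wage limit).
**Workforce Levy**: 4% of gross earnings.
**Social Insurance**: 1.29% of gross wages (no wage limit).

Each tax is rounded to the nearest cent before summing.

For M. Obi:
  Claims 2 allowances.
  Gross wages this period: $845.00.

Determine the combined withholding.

Provincial Income Tax: taxable = $845.00 − 2×$470.00 = $-95.00
  Taxable ≤ 0 → $0.00
Retirement Security Contribution: 2.89% × $845.00 = $24.42
Workforce Levy: 4% × $845.00 = $33.80
Social Insurance: 1.29% × $845.00 = $10.90
Total: $0.00 + $24.42 + $33.80 + $10.90 = $69.12

$69.12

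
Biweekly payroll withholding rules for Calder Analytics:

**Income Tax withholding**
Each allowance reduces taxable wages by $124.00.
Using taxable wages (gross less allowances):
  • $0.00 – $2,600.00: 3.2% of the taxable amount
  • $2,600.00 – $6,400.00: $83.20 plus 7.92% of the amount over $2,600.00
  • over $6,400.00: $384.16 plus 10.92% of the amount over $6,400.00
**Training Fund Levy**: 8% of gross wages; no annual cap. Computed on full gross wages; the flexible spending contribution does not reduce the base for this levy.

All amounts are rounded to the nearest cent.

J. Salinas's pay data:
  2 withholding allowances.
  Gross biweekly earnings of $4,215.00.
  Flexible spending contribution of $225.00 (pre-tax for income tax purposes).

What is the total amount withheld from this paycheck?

$510.85

Income Tax: taxable = $4,215.00 − $225.00 − 2×$124.00 = $3,742.00
  $83.20 + 7.92% × ($3,742.00 − $2,600.00) = $83.20 + 7.92% × $1,142.00 = $173.65
Training Fund Levy: 8% × $4,215.00 = $337.20
Total: $173.65 + $337.20 = $510.85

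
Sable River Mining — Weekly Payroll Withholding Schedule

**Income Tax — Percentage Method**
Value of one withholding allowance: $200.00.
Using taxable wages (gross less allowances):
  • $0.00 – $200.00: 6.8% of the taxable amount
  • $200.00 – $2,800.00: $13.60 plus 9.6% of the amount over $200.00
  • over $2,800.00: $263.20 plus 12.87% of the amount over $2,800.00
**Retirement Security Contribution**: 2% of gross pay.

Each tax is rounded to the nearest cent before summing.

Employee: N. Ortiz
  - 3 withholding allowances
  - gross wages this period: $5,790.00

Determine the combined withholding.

$686.59

Income Tax: taxable = $5,790.00 − 3×$200.00 = $5,190.00
  $263.20 + 12.87% × ($5,190.00 − $2,800.00) = $263.20 + 12.87% × $2,390.00 = $570.79
Retirement Security Contribution: 2% × $5,790.00 = $115.80
Total: $570.79 + $115.80 = $686.59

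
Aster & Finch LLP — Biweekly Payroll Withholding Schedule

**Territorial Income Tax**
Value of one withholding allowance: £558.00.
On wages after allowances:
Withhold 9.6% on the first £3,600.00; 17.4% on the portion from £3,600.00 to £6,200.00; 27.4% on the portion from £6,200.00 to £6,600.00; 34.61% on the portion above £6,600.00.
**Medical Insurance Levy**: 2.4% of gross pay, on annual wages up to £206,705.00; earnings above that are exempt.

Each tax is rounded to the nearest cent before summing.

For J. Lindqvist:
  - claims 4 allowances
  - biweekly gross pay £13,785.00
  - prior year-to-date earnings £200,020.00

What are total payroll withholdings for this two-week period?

Territorial Income Tax: taxable = £13,785.00 − 4×£558.00 = £11,553.00
  £907.60 + 34.61% × (£11,553.00 − £6,600.00) = £907.60 + 34.61% × £4,953.00 = £2,621.83
Medical Insurance Levy: cap £206,705.00 − YTD £200,020.00 = £6,685.00 subject; 2.4% × £6,685.00 = £160.44
Total: £2,621.83 + £160.44 = £2,782.27

£2,782.27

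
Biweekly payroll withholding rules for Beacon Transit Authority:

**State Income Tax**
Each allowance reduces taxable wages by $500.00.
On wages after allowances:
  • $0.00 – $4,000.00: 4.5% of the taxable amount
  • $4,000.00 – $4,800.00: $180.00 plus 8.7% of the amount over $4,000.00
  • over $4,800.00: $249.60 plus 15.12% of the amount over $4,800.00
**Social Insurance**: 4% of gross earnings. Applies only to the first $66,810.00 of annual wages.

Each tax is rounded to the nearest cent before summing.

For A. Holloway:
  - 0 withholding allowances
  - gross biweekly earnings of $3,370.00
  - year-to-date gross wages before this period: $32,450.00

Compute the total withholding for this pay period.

$286.45

State Income Tax: taxable = $3,370.00
  4.5% × $3,370.00 = $151.65
Social Insurance: 4% × $3,370.00 = $134.80
Total: $151.65 + $134.80 = $286.45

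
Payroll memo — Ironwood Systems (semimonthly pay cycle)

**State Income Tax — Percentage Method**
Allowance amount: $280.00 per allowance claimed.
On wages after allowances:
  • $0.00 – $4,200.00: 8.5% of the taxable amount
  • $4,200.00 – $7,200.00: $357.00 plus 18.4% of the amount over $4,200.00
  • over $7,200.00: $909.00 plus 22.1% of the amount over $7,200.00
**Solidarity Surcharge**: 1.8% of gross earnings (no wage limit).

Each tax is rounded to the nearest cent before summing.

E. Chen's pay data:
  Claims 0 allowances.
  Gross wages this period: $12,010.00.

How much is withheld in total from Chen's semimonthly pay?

$2,188.19

State Income Tax: taxable = $12,010.00
  $909.00 + 22.1% × ($12,010.00 − $7,200.00) = $909.00 + 22.1% × $4,810.00 = $1,972.01
Solidarity Surcharge: 1.8% × $12,010.00 = $216.18
Total: $1,972.01 + $216.18 = $2,188.19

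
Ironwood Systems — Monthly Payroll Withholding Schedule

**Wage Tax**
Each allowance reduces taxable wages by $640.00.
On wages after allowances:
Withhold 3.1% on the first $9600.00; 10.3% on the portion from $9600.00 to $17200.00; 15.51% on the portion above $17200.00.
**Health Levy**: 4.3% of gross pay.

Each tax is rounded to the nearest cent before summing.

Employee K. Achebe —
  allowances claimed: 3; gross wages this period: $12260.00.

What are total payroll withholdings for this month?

$901.00

Wage Tax: taxable = $12260.00 − 3×$640.00 = $10340.00
  $297.60 + 10.3% × ($10340.00 − $9600.00) = $297.60 + 10.3% × $740.00 = $373.82
Health Levy: 4.3% × $12260.00 = $527.18
Total: $373.82 + $527.18 = $901.00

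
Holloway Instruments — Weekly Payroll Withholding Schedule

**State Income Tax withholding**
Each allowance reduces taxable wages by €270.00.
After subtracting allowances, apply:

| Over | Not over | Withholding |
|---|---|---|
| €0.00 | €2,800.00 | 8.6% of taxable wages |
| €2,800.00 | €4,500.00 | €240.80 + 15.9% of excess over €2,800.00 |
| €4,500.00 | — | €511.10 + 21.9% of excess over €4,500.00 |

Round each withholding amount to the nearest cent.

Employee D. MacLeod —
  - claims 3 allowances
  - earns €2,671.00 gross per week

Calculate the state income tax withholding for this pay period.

State Income Tax: taxable = €2,671.00 − 3×€270.00 = €1,861.00
  8.6% × €1,861.00 = €160.05

€160.05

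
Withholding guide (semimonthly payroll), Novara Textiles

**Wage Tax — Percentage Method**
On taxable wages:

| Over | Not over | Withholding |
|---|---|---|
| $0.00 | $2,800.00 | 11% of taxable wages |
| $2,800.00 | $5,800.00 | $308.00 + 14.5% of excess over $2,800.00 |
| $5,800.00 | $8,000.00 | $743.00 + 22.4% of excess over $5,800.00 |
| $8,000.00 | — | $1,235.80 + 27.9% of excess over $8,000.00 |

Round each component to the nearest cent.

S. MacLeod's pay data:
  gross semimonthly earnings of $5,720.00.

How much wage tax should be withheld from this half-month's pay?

$731.40

Wage Tax: taxable = $5,720.00
  $308.00 + 14.5% × ($5,720.00 − $2,800.00) = $308.00 + 14.5% × $2,920.00 = $731.40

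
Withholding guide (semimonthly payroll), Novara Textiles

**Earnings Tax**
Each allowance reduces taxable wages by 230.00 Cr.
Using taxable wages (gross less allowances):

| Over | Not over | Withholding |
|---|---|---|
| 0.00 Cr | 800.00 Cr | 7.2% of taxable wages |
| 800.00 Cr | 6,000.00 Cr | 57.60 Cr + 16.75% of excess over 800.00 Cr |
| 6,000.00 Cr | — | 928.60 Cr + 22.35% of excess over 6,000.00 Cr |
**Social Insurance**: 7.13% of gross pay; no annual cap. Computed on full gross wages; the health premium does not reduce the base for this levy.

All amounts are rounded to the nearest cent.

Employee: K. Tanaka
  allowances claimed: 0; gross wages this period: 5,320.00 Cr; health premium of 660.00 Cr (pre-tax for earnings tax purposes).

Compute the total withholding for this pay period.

Earnings Tax: taxable = 5,320.00 Cr − 660.00 Cr = 4,660.00 Cr
  57.60 Cr + 16.75% × (4,660.00 Cr − 800.00 Cr) = 57.60 Cr + 16.75% × 3,860.00 Cr = 704.15 Cr
Social Insurance: 7.13% × 5,320.00 Cr = 379.32 Cr
Total: 704.15 Cr + 379.32 Cr = 1,083.47 Cr

1,083.47 Cr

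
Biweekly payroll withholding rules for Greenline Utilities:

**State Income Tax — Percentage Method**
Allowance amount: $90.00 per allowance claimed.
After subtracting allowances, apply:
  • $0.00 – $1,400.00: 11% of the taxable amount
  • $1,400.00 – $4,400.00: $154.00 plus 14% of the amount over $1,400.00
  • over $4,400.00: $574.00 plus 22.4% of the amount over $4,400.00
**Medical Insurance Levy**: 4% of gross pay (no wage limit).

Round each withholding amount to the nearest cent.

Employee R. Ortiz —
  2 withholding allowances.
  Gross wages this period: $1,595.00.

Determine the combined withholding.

State Income Tax: taxable = $1,595.00 − 2×$90.00 = $1,415.00
  $154.00 + 14% × ($1,415.00 − $1,400.00) = $154.00 + 14% × $15.00 = $156.10
Medical Insurance Levy: 4% × $1,595.00 = $63.80
Total: $156.10 + $63.80 = $219.90

$219.90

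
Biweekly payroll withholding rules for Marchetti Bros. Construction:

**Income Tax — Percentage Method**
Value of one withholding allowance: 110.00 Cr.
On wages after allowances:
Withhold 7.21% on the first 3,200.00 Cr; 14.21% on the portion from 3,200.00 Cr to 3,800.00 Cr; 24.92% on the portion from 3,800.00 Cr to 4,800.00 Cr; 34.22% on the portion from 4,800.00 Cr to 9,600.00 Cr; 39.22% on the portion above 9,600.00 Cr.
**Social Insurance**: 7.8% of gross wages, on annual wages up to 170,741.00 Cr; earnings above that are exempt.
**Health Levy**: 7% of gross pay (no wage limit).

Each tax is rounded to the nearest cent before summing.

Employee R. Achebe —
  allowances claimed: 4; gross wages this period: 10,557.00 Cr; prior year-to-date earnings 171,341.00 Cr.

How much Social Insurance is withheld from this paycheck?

Social Insurance: YTD 171,341.00 Cr ≥ cap 170,741.00 Cr → 0.00 Cr

0.00 Cr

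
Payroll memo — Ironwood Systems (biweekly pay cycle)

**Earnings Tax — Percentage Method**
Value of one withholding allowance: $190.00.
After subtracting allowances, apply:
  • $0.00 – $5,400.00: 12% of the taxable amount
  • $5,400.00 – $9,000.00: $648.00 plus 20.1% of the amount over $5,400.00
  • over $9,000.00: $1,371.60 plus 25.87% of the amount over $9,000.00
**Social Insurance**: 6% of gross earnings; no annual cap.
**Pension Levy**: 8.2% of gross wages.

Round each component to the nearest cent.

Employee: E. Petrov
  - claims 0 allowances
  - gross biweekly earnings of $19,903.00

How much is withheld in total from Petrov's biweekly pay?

Earnings Tax: taxable = $19,903.00
  $1,371.60 + 25.87% × ($19,903.00 − $9,000.00) = $1,371.60 + 25.87% × $10,903.00 = $4,192.21
Social Insurance: 6% × $19,903.00 = $1,194.18
Pension Levy: 8.2% × $19,903.00 = $1,632.05
Total: $4,192.21 + $1,194.18 + $1,632.05 = $7,018.44

$7,018.44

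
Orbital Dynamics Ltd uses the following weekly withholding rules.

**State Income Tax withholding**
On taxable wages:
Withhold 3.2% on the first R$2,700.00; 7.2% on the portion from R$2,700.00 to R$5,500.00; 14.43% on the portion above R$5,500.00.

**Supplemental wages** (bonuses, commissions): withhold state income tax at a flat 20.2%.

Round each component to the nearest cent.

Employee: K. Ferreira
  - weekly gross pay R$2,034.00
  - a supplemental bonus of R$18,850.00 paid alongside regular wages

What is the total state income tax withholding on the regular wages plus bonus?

State Income Tax: taxable = R$2,034.00
  3.2% × R$2,034.00 = R$65.09
Supplemental (20.2% flat on bonus): 20.2% × R$18,850.00 = R$3,807.70
Total state income tax: R$65.09 + R$3,807.70 = R$3,872.79

R$3,872.79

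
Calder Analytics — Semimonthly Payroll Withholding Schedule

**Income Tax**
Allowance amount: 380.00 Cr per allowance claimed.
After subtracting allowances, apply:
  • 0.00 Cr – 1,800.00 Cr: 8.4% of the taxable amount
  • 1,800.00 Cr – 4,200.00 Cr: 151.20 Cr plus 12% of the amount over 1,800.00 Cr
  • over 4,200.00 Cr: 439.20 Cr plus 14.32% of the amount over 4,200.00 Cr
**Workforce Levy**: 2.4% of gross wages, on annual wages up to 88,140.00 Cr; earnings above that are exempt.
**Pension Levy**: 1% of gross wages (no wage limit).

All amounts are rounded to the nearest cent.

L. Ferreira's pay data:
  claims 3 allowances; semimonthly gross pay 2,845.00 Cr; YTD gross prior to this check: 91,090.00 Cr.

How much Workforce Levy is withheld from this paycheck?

0.00 Cr

Workforce Levy: YTD 91,090.00 Cr ≥ cap 88,140.00 Cr → 0.00 Cr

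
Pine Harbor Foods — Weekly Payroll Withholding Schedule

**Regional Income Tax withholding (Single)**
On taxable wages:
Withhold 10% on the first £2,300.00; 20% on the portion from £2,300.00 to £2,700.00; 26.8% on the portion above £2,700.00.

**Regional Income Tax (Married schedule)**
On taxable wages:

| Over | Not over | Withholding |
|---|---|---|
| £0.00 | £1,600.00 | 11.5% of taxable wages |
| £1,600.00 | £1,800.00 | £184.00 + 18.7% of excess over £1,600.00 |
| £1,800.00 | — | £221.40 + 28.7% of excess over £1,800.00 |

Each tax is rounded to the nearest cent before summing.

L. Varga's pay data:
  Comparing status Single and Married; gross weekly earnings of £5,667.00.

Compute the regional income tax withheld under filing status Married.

Regional Income Tax (Married): taxable = £5,667.00
  £221.40 + 28.7% × (£5,667.00 − £1,800.00) = £221.40 + 28.7% × £3,867.00 = £1,331.23

£1,331.23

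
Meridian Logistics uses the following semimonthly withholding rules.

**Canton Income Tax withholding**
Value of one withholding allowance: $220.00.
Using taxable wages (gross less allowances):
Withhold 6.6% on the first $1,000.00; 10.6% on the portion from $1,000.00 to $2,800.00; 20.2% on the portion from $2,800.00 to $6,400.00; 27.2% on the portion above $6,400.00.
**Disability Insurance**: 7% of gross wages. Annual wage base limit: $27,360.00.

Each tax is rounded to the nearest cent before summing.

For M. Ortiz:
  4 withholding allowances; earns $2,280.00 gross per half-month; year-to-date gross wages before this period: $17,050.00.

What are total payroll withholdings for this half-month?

Canton Income Tax: taxable = $2,280.00 − 4×$220.00 = $1,400.00
  $66.00 + 10.6% × ($1,400.00 − $1,000.00) = $66.00 + 10.6% × $400.00 = $108.40
Disability Insurance: 7% × $2,280.00 = $159.60
Total: $108.40 + $159.60 = $268.00

$268.00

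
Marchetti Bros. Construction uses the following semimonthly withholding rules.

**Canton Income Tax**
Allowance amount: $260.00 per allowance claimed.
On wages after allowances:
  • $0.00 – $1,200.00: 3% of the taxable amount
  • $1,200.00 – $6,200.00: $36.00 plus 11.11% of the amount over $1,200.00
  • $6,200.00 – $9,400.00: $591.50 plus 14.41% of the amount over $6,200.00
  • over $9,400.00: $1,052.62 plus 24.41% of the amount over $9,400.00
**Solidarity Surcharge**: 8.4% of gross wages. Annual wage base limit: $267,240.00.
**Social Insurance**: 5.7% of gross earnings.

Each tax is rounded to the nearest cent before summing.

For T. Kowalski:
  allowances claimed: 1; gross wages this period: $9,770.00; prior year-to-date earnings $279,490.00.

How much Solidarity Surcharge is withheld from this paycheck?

Solidarity Surcharge: YTD $279,490.00 ≥ cap $267,240.00 → $0.00

$0.00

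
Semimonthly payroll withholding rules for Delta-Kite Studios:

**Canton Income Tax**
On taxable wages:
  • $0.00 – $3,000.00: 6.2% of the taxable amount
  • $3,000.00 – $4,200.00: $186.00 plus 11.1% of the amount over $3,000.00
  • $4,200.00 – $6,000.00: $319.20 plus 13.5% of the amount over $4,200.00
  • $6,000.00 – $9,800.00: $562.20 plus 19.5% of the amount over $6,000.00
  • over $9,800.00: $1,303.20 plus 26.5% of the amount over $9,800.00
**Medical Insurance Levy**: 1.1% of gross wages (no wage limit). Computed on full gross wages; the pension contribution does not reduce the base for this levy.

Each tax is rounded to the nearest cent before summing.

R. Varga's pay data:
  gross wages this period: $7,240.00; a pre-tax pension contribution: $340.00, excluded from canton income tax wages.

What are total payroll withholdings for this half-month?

Canton Income Tax: taxable = $7,240.00 − $340.00 = $6,900.00
  $562.20 + 19.5% × ($6,900.00 − $6,000.00) = $562.20 + 19.5% × $900.00 = $737.70
Medical Insurance Levy: 1.1% × $7,240.00 = $79.64
Total: $737.70 + $79.64 = $817.34

$817.34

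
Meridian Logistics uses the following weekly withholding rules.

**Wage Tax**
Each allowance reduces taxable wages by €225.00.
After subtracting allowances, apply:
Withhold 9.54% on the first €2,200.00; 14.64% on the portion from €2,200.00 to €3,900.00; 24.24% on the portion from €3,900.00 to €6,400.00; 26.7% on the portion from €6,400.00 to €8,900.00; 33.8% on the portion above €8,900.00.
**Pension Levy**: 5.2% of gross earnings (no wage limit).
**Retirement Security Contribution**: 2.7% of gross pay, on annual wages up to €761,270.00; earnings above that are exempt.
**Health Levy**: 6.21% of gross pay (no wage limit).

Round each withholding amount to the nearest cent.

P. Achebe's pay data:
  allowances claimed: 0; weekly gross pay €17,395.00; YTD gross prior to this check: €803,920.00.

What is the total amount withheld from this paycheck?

Wage Tax: taxable = €17,395.00
  €1,732.26 + 33.8% × (€17,395.00 − €8,900.00) = €1,732.26 + 33.8% × €8,495.00 = €4,603.57
Pension Levy: 5.2% × €17,395.00 = €904.54
Retirement Security Contribution: YTD €803,920.00 ≥ cap €761,270.00 → €0.00
Health Levy: 6.21% × €17,395.00 = €1,080.23
Total: €4,603.57 + €904.54 + €0.00 + €1,080.23 = €6,588.34

€6,588.34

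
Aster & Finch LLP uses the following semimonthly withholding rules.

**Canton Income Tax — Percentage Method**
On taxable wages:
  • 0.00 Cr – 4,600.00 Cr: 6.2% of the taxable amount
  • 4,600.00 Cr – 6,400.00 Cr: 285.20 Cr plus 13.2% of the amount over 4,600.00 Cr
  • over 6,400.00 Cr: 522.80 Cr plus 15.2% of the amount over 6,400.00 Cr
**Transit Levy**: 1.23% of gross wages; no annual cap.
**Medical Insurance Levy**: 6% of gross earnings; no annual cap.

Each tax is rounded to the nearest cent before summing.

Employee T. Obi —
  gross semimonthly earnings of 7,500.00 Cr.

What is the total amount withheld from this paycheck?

1,232.25 Cr

Canton Income Tax: taxable = 7,500.00 Cr
  522.80 Cr + 15.2% × (7,500.00 Cr − 6,400.00 Cr) = 522.80 Cr + 15.2% × 1,100.00 Cr = 690.00 Cr
Transit Levy: 1.23% × 7,500.00 Cr = 92.25 Cr
Medical Insurance Levy: 6% × 7,500.00 Cr = 450.00 Cr
Total: 690.00 Cr + 92.25 Cr + 450.00 Cr = 1,232.25 Cr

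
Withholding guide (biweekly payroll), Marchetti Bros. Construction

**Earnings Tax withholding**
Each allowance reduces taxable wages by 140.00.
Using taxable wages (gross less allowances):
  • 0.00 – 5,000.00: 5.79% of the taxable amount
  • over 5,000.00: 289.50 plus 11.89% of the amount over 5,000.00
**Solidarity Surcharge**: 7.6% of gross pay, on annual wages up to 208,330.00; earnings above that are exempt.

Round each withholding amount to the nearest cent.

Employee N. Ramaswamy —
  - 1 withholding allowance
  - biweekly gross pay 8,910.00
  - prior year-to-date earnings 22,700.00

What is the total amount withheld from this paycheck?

1,414.91

Earnings Tax: taxable = 8,910.00 − 1×140.00 = 8,770.00
  289.50 + 11.89% × (8,770.00 − 5,000.00) = 289.50 + 11.89% × 3,770.00 = 737.75
Solidarity Surcharge: 7.6% × 8,910.00 = 677.16
Total: 737.75 + 677.16 = 1,414.91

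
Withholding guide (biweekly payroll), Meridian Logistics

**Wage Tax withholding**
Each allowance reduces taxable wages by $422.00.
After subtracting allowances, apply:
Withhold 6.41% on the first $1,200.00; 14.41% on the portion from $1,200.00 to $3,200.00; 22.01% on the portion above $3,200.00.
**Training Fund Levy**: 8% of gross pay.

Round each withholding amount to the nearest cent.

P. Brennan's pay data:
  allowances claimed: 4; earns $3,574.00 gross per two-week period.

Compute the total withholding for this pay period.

Wage Tax: taxable = $3,574.00 − 4×$422.00 = $1,886.00
  $76.92 + 14.41% × ($1,886.00 − $1,200.00) = $76.92 + 14.41% × $686.00 = $175.77
Training Fund Levy: 8% × $3,574.00 = $285.92
Total: $175.77 + $285.92 = $461.69

$461.69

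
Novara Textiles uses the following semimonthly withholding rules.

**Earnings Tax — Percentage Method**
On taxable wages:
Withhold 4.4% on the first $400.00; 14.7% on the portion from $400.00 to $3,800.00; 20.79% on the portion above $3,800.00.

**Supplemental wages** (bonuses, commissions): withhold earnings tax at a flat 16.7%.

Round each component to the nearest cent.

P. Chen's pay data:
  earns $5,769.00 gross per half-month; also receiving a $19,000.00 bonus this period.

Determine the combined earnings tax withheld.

$4,099.76

Earnings Tax: taxable = $5,769.00
  $517.40 + 20.79% × ($5,769.00 − $3,800.00) = $517.40 + 20.79% × $1,969.00 = $926.76
Supplemental (16.7% flat on bonus): 16.7% × $19,000.00 = $3,173.00
Total earnings tax: $926.76 + $3,173.00 = $4,099.76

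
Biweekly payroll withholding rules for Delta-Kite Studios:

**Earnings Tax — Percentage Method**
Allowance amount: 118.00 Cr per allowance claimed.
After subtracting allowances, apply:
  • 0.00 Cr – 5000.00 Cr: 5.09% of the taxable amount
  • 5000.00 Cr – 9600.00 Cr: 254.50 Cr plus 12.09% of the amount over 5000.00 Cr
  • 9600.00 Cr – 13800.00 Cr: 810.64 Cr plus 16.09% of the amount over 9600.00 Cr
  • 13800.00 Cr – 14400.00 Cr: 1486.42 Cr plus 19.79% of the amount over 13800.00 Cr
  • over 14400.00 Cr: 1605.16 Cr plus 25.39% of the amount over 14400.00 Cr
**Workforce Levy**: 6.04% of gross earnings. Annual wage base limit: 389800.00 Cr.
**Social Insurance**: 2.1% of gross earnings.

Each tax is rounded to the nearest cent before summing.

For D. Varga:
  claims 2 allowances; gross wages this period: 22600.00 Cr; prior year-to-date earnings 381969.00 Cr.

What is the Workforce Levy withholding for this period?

472.99 Cr

Workforce Levy: cap 389800.00 Cr − YTD 381969.00 Cr = 7831.00 Cr subject; 6.04% × 7831.00 Cr = 472.99 Cr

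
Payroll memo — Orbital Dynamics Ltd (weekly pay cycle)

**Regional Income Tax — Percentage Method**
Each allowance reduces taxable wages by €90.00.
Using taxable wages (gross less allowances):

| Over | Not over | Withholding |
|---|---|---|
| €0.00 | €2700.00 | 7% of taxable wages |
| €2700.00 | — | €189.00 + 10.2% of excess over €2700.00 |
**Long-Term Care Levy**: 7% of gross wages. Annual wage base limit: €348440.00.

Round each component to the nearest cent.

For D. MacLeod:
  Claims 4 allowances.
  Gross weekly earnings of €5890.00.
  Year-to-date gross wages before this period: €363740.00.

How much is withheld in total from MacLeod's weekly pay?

€477.66

Regional Income Tax: taxable = €5890.00 − 4×€90.00 = €5530.00
  €189.00 + 10.2% × (€5530.00 − €2700.00) = €189.00 + 10.2% × €2830.00 = €477.66
Long-Term Care Levy: YTD €363740.00 ≥ cap €348440.00 → €0.00
Total: €477.66 + €0.00 = €477.66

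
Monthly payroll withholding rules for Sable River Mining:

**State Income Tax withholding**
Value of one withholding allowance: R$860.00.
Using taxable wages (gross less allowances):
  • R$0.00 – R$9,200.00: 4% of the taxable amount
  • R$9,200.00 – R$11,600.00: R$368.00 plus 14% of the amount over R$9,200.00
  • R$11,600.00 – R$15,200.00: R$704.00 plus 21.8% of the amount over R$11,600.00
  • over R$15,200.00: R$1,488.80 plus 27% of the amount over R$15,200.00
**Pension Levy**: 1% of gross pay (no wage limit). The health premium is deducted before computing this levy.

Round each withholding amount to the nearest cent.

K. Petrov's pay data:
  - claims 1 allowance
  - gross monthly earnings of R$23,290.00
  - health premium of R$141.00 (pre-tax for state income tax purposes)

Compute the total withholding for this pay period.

State Income Tax: taxable = R$23,290.00 − R$141.00 − 1×R$860.00 = R$22,289.00
  R$1,488.80 + 27% × (R$22,289.00 − R$15,200.00) = R$1,488.80 + 27% × R$7,089.00 = R$3,402.83
Pension Levy: 1% × R$23,149.00 = R$231.49
Total: R$3,402.83 + R$231.49 = R$3,634.32

R$3,634.32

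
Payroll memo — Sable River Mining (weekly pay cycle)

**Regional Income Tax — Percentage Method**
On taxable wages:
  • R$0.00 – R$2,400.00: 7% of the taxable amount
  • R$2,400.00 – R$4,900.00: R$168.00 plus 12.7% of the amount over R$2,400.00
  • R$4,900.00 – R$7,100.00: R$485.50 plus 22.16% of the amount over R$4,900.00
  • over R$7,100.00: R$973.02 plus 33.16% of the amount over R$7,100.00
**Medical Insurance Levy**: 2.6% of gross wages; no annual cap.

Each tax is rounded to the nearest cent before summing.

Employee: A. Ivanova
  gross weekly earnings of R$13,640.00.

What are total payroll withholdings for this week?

R$3,496.32

Regional Income Tax: taxable = R$13,640.00
  R$973.02 + 33.16% × (R$13,640.00 − R$7,100.00) = R$973.02 + 33.16% × R$6,540.00 = R$3,141.68
Medical Insurance Levy: 2.6% × R$13,640.00 = R$354.64
Total: R$3,141.68 + R$354.64 = R$3,496.32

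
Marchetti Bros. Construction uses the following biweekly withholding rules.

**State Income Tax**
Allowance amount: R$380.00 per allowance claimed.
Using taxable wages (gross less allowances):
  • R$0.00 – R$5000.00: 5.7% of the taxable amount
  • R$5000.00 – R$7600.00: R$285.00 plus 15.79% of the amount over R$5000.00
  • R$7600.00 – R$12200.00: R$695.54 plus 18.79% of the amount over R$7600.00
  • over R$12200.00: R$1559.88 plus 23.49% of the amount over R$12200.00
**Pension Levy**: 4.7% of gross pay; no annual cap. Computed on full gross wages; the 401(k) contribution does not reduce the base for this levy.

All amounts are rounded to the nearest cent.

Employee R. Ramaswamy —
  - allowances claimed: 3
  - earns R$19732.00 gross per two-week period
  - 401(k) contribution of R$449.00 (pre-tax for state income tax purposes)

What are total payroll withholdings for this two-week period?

State Income Tax: taxable = R$19732.00 − R$449.00 − 3×R$380.00 = R$18143.00
  R$1559.88 + 23.49% × (R$18143.00 − R$12200.00) = R$1559.88 + 23.49% × R$5943.00 = R$2955.89
Pension Levy: 4.7% × R$19732.00 = R$927.40
Total: R$2955.89 + R$927.40 = R$3883.29

R$3883.29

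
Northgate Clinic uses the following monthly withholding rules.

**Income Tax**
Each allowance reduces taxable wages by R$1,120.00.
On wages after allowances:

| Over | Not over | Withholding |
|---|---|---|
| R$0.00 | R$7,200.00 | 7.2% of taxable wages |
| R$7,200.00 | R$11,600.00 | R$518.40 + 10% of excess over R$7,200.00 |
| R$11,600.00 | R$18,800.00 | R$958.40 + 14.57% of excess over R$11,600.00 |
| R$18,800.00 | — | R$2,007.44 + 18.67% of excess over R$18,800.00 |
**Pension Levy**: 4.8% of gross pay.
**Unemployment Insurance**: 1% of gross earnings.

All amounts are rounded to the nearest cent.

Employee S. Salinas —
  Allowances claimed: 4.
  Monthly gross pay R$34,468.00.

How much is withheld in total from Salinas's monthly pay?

R$6,095.38

Income Tax: taxable = R$34,468.00 − 4×R$1,120.00 = R$29,988.00
  R$2,007.44 + 18.67% × (R$29,988.00 − R$18,800.00) = R$2,007.44 + 18.67% × R$11,188.00 = R$4,096.24
Pension Levy: 4.8% × R$34,468.00 = R$1,654.46
Unemployment Insurance: 1% × R$34,468.00 = R$344.68
Total: R$4,096.24 + R$1,654.46 + R$344.68 = R$6,095.38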